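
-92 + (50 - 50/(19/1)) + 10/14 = -5841/133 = -43.92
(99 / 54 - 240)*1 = -1429 / 6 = -238.17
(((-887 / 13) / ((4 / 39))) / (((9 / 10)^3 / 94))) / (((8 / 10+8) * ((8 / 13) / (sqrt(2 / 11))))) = -338723125 * sqrt(22) / 235224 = -6754.21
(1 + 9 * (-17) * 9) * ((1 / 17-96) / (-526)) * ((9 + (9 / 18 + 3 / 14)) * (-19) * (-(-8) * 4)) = 1482354.86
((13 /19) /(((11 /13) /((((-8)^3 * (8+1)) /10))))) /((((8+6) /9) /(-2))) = 3504384 /7315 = 479.07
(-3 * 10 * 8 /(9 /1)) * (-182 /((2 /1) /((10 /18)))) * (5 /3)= 182000 /81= 2246.91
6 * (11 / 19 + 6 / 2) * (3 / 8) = 153 / 19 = 8.05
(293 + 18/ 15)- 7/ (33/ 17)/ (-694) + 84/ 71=2401568867/ 8130210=295.39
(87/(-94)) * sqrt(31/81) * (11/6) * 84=-2233 * sqrt(31)/141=-88.18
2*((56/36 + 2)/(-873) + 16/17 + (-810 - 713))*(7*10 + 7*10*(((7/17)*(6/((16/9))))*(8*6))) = -14427365.59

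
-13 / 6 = -2.17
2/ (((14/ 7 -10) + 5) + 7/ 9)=-9/ 10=-0.90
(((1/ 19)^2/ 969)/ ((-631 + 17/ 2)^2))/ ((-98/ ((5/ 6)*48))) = -16/ 5313684413205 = -0.00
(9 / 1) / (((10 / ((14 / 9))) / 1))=7 / 5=1.40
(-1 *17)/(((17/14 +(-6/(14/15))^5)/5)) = 2857190/369015433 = 0.01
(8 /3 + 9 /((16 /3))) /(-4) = -209 /192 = -1.09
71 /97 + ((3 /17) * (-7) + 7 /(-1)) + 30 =37097 /1649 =22.50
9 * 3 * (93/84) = 837/28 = 29.89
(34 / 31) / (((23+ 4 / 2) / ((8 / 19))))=272 / 14725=0.02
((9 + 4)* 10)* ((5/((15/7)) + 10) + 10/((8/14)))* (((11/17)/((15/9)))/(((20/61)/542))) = 423144007/170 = 2489082.39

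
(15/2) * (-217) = -1627.50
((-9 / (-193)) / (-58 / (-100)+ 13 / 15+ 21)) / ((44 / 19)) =12825 / 14296282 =0.00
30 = 30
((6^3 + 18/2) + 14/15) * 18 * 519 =10553346/5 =2110669.20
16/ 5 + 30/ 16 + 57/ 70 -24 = -5071/ 280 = -18.11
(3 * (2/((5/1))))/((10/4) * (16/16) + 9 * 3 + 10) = 12/395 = 0.03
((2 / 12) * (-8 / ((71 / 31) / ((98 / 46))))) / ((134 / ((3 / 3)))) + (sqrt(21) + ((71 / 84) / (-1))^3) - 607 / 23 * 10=-17154081684965 / 64848337344 + sqrt(21)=-259.94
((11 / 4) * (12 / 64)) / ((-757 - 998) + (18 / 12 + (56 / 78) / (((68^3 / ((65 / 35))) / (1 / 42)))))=-928557 / 3157769114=-0.00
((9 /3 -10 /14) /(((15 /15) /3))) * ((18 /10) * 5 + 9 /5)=2592 /35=74.06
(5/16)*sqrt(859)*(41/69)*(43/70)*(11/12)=19393*sqrt(859)/185472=3.06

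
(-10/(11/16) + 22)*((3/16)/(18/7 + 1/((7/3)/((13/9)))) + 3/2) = 68511/5896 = 11.62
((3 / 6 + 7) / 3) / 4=5 / 8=0.62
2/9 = 0.22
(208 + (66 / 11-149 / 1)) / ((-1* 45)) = -1.44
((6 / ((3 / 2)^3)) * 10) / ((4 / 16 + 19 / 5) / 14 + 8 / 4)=44800 / 5769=7.77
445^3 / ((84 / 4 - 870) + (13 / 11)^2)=-2132531225 / 20512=-103965.06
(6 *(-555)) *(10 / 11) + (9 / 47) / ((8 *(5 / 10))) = -6260301 / 2068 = -3027.22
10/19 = 0.53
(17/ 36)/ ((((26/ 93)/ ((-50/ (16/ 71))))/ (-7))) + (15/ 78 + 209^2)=115576231/ 2496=46304.58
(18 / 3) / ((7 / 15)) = 12.86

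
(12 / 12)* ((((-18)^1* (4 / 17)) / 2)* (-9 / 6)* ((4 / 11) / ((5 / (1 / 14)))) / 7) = 108 / 45815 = 0.00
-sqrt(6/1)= -sqrt(6)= -2.45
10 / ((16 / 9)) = 45 / 8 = 5.62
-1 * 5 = -5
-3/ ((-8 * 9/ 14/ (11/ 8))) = 77/ 96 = 0.80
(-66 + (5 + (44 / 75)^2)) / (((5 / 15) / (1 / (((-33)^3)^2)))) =-341189 / 2421502441875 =-0.00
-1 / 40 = -0.02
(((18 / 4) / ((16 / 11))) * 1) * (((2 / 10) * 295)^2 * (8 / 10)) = 8615.48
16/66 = 8/33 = 0.24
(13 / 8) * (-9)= -117 / 8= -14.62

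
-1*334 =-334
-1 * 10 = -10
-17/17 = -1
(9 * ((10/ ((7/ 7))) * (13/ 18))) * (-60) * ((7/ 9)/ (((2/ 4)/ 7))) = -127400/ 3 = -42466.67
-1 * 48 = -48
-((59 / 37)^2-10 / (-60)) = -22255 / 8214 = -2.71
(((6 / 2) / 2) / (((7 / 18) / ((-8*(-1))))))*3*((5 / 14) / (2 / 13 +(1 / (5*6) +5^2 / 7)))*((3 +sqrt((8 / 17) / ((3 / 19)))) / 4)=105300*sqrt(1938) / 1221059 +473850 / 71827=10.39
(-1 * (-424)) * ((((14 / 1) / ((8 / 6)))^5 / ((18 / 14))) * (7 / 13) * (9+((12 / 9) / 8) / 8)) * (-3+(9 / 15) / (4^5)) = -2612154977375391 / 4259840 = -613204950.74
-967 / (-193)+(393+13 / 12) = 924301 / 2316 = 399.09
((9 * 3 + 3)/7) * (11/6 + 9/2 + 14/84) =195/7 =27.86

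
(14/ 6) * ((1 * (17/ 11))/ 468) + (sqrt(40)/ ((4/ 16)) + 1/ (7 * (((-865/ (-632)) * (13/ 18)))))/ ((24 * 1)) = 1283657/ 93513420 + sqrt(10)/ 3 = 1.07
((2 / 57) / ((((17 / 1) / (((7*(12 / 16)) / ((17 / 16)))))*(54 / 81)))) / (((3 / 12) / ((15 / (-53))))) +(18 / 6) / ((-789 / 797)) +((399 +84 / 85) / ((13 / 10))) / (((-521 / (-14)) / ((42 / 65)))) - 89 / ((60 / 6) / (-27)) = 16348902146635069 / 67391867254010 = 242.59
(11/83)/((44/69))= 69/332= 0.21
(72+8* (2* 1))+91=179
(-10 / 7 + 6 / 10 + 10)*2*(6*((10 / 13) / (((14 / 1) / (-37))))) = -223.74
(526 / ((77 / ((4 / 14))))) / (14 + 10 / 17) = 4471 / 33418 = 0.13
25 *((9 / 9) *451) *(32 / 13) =360800 / 13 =27753.85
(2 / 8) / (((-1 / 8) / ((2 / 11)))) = -4 / 11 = -0.36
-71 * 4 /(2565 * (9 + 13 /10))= -568 /52839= -0.01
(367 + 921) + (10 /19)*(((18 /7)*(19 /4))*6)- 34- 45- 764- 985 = -3510 /7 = -501.43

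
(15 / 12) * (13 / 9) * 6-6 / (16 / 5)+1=239 / 24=9.96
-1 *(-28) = 28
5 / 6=0.83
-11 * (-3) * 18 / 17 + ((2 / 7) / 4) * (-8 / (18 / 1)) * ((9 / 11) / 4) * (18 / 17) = 45729 / 1309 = 34.93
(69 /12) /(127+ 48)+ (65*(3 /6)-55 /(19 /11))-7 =-83913 /13300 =-6.31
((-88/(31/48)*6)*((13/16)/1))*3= -61776/31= -1992.77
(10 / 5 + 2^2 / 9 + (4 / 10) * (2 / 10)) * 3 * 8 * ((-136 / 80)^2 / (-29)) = -328304 / 54375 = -6.04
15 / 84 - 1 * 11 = -303 / 28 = -10.82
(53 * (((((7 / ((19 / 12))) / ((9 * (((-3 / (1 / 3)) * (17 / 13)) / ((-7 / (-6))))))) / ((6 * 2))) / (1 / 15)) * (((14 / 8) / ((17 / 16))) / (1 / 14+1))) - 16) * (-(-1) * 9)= -27966164 / 148257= -188.63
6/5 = 1.20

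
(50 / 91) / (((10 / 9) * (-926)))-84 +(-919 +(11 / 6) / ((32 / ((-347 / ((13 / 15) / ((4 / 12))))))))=-8175663413 / 8089536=-1010.65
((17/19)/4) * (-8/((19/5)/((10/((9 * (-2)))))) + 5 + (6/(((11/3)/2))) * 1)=301937/142956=2.11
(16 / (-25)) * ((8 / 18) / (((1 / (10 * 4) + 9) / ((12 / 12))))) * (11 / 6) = -2816 / 48735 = -0.06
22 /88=1 /4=0.25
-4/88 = -1/22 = -0.05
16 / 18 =8 / 9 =0.89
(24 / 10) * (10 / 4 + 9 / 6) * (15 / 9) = 16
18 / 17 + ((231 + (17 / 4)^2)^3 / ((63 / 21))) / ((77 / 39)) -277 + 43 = 13984227001805 / 5361664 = 2608187.87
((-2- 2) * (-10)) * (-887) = -35480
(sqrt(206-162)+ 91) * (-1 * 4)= -364-8 * sqrt(11)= -390.53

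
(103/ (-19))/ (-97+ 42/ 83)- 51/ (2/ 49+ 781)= -17698850/ 1941245447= -0.01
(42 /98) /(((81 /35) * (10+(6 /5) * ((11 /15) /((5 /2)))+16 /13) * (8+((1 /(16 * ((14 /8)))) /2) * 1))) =227500 /114089553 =0.00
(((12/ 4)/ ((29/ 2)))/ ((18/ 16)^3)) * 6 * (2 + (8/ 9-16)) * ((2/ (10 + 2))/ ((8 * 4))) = -3776/ 63423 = -0.06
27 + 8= 35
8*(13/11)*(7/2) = 33.09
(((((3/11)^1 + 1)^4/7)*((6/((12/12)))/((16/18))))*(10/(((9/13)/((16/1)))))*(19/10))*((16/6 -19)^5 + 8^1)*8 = -12252887486927360/1185921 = -10331959284.75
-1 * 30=-30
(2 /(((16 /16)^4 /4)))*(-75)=-600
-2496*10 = -24960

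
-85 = -85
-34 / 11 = -3.09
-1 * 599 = -599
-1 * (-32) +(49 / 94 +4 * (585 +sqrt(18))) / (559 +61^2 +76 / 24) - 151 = -143074480 / 1207853 +72 * sqrt(2) / 25699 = -118.45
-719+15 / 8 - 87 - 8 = -6497 / 8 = -812.12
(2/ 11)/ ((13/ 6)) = 12/ 143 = 0.08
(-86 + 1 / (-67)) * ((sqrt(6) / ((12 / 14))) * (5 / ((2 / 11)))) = -739585 * sqrt(6) / 268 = -6759.72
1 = 1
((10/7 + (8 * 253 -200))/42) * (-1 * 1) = -6389/147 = -43.46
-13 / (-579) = 13 / 579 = 0.02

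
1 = 1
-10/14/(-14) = 5/98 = 0.05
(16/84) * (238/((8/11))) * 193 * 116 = 4186556/3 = 1395518.67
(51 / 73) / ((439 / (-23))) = -1173 / 32047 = -0.04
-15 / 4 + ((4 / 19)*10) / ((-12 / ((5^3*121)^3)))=-138403203125855 / 228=-607031592657.26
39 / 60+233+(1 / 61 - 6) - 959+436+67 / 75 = -5388257 / 18300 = -294.44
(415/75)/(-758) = -83/11370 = -0.01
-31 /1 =-31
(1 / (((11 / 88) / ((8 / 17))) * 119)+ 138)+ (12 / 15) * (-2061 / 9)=-456878 / 10115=-45.17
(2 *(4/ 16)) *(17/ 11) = 17/ 22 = 0.77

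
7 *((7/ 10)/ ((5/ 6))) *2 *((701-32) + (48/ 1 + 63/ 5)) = 1072512/ 125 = 8580.10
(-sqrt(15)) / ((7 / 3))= -3 * sqrt(15) / 7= -1.66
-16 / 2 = -8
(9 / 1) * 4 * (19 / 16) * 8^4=175104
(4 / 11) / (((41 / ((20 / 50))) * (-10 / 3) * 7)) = -12 / 78925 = -0.00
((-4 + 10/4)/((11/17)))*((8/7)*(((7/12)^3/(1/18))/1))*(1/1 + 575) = -59976/11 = -5452.36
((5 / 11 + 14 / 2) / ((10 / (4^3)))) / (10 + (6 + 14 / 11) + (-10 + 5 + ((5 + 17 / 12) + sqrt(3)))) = 77680896 / 30169085 - 4156416* sqrt(3) / 30169085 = 2.34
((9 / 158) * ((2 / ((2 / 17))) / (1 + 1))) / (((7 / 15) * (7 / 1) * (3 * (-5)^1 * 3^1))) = -51 / 15484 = -0.00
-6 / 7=-0.86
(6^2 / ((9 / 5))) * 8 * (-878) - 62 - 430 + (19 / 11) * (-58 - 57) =-1552877 / 11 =-141170.64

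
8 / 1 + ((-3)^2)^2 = 89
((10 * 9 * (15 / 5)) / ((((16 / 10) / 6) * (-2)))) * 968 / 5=-98010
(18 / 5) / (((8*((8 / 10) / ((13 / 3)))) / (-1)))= -2.44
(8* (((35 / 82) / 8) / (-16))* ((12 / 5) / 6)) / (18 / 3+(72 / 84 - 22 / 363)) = -0.00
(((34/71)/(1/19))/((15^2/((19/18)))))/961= 6137/138167775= 0.00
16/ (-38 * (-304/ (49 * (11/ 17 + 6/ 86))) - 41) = 102704/ 1847949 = 0.06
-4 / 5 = -0.80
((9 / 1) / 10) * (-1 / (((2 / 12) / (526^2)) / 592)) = -4422389184 / 5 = -884477836.80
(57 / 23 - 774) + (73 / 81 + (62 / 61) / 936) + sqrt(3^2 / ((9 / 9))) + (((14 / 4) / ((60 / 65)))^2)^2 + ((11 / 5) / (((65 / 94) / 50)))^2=1946564067331075 / 78666412032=24744.54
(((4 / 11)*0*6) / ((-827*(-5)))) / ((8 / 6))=0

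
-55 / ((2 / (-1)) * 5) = 11 / 2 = 5.50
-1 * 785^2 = -616225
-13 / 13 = -1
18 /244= 9 /122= 0.07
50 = 50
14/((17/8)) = 112/17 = 6.59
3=3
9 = 9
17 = 17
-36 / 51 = -12 / 17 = -0.71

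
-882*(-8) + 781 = 7837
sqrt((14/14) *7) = sqrt(7) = 2.65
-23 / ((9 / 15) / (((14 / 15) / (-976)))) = 161 / 4392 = 0.04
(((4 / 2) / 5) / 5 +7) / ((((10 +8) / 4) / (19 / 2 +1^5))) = 413 / 25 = 16.52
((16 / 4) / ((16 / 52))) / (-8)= -13 / 8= -1.62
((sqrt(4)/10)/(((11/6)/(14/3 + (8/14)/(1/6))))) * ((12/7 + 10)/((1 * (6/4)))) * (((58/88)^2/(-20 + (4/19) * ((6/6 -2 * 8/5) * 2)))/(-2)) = 55686815/777932232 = 0.07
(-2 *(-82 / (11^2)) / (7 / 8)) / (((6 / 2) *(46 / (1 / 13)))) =656 / 759759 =0.00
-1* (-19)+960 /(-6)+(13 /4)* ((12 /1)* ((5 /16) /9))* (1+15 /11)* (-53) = -82009 /264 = -310.64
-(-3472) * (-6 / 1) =-20832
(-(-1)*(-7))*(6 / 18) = -7 / 3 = -2.33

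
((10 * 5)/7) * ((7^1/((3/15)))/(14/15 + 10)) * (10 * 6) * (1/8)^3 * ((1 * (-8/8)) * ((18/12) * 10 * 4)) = -421875/2624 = -160.78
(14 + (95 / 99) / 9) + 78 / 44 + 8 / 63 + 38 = 673675 / 12474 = 54.01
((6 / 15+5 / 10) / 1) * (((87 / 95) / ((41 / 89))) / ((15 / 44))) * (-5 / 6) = -85173 / 19475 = -4.37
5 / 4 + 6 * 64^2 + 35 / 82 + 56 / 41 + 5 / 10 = 4031045 / 164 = 24579.54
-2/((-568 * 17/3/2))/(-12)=-1/9656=-0.00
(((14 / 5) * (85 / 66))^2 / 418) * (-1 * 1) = -0.03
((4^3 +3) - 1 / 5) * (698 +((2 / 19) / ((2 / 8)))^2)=46638.24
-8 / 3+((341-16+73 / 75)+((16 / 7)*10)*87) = 1213736 / 525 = 2311.88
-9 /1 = -9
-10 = -10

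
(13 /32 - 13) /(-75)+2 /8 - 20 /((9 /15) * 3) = -76991 /7200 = -10.69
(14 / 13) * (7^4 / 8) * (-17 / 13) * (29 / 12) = -8285851 / 8112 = -1021.43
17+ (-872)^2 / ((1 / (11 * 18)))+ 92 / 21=3161677121 / 21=150556053.38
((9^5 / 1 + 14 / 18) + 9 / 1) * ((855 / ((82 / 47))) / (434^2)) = 2373276985 / 15445192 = 153.66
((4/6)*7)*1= 14/3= 4.67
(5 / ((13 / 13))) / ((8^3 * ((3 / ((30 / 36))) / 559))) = 13975 / 9216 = 1.52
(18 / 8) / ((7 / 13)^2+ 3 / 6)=507 / 178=2.85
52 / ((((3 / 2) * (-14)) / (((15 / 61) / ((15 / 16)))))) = -832 / 1281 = -0.65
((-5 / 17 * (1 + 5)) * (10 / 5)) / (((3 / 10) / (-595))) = 7000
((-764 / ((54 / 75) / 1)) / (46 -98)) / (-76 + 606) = 955 / 24804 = 0.04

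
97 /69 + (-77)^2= 409198 /69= 5930.41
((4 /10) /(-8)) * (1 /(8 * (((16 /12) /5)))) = -3 /128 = -0.02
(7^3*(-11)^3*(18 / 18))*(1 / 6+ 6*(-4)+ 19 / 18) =93589265 / 9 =10398807.22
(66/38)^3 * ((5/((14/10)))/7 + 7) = 13224816/336091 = 39.35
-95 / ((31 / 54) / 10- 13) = 51300 / 6989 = 7.34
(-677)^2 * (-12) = -5499948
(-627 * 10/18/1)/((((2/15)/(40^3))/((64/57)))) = -563200000/3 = -187733333.33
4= 4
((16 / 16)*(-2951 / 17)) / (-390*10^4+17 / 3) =0.00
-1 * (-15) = 15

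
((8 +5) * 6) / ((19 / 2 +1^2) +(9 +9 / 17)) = 884 / 227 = 3.89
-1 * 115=-115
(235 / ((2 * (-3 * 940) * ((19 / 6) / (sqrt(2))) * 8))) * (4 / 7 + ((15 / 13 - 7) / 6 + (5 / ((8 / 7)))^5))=-754466705 * sqrt(2) / 286261248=-3.73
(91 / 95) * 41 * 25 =18655 / 19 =981.84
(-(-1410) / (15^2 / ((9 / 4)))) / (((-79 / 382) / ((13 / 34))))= -350103 / 13430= -26.07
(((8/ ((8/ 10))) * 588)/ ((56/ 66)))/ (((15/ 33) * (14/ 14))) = 15246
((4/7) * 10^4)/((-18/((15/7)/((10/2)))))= -20000/147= -136.05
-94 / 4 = -47 / 2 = -23.50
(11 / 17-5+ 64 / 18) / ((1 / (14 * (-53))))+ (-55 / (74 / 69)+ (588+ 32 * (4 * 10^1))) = 27267637 / 11322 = 2408.38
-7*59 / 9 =-413 / 9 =-45.89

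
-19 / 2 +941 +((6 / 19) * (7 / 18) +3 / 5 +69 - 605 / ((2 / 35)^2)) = -210079231 / 1140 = -184280.03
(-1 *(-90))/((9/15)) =150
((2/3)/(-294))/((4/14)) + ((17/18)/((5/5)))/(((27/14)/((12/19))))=6493/21546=0.30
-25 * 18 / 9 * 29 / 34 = -725 / 17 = -42.65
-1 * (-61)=61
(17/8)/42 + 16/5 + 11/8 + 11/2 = 17011/1680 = 10.13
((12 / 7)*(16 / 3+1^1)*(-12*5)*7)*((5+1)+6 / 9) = -30400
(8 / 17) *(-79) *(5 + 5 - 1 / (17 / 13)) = -99224 / 289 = -343.34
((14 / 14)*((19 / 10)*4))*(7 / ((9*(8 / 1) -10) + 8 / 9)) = 1197 / 1415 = 0.85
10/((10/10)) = 10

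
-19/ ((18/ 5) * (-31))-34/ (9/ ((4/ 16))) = -24/ 31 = -0.77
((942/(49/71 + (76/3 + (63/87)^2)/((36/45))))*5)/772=843716430/4565290129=0.18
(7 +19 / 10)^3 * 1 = 704969 / 1000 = 704.97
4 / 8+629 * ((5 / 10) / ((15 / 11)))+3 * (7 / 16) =55787 / 240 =232.45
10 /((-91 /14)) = -20 /13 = -1.54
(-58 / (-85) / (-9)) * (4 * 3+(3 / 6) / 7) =-4901 / 5355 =-0.92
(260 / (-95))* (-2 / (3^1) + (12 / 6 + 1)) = -364 / 57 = -6.39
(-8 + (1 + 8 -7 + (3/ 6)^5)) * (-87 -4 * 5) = 638.66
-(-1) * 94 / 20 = 47 / 10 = 4.70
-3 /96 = -1 /32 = -0.03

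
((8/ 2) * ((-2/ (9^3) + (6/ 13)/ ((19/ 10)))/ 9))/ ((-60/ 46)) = -1989316/ 24308505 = -0.08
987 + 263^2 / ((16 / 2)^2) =132337 / 64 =2067.77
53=53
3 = 3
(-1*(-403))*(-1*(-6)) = 2418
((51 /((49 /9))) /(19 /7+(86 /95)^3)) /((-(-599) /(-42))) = -2361210750 /12424767683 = -0.19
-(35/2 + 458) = -951/2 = -475.50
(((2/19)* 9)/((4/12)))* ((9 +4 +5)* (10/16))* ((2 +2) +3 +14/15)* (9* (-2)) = -86751/19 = -4565.84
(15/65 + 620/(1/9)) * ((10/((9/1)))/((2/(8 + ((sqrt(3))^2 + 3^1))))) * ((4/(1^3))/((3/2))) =13541360/117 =115738.12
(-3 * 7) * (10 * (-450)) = 94500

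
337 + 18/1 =355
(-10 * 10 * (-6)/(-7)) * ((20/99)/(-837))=4000/193347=0.02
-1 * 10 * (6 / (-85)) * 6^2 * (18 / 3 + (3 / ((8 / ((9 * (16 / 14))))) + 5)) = 377.55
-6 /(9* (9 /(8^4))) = -8192 /27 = -303.41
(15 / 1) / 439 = 15 / 439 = 0.03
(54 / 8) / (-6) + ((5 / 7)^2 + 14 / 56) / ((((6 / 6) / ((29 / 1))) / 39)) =336597 / 392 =858.67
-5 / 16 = -0.31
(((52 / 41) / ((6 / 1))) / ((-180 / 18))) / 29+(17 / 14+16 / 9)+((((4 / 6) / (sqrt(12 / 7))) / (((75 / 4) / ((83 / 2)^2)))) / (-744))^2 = 2095802661387781 / 699700294440000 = 3.00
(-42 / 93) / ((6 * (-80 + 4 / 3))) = 7 / 7316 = 0.00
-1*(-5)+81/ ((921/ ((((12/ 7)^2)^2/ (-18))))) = 4.96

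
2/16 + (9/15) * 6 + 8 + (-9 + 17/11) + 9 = 5839/440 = 13.27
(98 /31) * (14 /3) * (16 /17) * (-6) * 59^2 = -152829824 /527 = -289999.67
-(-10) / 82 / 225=1 / 1845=0.00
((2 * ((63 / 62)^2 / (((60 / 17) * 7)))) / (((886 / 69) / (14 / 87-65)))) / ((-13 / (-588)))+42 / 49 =-409693613991 / 22469659940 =-18.23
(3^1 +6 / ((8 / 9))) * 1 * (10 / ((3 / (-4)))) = -130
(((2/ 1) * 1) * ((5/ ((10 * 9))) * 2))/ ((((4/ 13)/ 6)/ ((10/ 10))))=13/ 3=4.33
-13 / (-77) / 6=13 / 462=0.03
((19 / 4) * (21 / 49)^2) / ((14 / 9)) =1539 / 2744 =0.56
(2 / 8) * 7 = 7 / 4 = 1.75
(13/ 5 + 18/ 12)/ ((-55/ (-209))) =779/ 50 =15.58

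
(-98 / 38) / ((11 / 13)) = -637 / 209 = -3.05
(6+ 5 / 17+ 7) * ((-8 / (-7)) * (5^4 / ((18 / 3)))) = 1582.63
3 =3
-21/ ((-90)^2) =-7/ 2700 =-0.00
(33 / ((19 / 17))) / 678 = 0.04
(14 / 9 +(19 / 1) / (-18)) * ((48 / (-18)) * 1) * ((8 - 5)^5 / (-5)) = 324 / 5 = 64.80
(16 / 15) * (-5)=-16 / 3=-5.33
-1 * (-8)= 8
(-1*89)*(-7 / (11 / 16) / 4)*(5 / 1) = 12460 / 11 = 1132.73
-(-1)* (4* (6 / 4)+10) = 16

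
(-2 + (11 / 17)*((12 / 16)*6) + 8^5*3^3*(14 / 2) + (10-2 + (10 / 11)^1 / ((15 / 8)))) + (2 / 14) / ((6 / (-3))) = 24320544524 / 3927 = 6193161.33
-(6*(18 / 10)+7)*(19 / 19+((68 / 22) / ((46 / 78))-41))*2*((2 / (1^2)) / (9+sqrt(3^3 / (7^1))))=225.72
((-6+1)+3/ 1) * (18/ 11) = -36/ 11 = -3.27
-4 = -4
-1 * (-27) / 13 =27 / 13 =2.08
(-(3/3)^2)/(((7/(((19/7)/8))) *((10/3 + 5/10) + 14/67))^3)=-0.00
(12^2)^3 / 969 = 995328 / 323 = 3081.51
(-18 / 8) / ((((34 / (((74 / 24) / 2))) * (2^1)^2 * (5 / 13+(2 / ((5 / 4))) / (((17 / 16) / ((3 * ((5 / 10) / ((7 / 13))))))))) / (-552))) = 3484845 / 1133536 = 3.07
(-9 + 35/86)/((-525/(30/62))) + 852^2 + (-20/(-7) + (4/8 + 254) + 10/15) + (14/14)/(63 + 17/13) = 726162.05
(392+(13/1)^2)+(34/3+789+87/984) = 1339639/984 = 1361.42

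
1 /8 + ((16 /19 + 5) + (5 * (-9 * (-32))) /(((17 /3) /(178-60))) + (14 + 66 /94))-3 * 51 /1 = 3625654133 /121448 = 29853.55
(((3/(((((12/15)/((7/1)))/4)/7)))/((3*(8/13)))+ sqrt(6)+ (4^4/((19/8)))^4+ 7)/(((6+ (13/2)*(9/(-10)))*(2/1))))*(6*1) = 20*sqrt(6)+ 703689553628445/260642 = 2699831824.48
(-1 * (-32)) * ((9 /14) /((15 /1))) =48 /35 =1.37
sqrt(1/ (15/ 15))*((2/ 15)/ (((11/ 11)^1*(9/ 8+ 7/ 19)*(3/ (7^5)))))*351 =199263792/ 1135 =175562.81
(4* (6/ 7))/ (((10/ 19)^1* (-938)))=-114/ 16415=-0.01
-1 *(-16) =16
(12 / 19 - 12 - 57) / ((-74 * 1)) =1299 / 1406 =0.92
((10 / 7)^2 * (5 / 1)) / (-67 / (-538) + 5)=269000 / 135093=1.99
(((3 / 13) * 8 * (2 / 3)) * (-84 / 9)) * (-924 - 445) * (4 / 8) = 306656 / 39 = 7862.97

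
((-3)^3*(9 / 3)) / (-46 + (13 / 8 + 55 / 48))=3888 / 2075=1.87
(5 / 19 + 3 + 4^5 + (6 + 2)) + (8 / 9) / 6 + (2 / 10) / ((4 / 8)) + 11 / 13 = 34567343 / 33345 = 1036.66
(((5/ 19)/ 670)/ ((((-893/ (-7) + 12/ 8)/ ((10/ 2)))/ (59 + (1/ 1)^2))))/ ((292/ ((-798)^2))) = 17595900/ 8838037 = 1.99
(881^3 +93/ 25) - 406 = 17094935968/ 25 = 683797438.72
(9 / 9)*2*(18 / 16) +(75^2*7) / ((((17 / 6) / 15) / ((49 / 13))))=694576989 / 884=785720.58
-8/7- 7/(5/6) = -334/35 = -9.54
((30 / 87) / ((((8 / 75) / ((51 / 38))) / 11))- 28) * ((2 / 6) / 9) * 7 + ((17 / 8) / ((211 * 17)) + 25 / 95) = 888487 / 165213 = 5.38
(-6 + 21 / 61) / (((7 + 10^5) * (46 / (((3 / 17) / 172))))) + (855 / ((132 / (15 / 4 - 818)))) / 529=-4139427019633275 / 415189107603248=-9.97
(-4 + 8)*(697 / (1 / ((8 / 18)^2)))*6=89216 / 27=3304.30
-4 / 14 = -2 / 7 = -0.29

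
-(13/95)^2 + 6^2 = 324731/9025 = 35.98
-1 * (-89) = 89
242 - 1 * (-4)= 246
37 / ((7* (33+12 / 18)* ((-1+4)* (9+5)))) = 37 / 9898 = 0.00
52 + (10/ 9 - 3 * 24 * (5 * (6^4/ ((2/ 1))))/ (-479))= 2328482/ 4311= 540.13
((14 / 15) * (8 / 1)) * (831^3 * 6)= 128543786784 / 5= 25708757356.80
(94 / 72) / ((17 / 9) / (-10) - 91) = -235 / 16414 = -0.01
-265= -265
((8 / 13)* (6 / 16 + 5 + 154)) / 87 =425 / 377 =1.13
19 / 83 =0.23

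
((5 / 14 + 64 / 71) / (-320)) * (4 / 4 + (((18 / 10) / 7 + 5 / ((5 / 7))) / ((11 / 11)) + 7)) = -334017 / 5566400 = -0.06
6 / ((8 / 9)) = 27 / 4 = 6.75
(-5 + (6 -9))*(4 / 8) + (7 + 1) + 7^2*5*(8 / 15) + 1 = 407 / 3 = 135.67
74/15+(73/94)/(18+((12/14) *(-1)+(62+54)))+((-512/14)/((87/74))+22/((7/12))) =1026758777/88922120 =11.55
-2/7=-0.29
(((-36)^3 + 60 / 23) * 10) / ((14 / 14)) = -10730280 / 23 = -466533.91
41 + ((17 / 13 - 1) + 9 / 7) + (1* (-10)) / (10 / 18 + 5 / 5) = 3291 / 91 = 36.16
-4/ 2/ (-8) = 1/ 4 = 0.25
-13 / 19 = -0.68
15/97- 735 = -71280/97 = -734.85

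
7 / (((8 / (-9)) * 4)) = -63 / 32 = -1.97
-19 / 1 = -19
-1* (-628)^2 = -394384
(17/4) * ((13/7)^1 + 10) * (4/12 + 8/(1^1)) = 35275/84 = 419.94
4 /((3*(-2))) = -2 /3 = -0.67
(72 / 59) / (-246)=-12 / 2419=-0.00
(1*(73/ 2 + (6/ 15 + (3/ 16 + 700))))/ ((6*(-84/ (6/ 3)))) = -58967/ 20160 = -2.92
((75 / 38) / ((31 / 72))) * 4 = 10800 / 589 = 18.34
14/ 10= 7/ 5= 1.40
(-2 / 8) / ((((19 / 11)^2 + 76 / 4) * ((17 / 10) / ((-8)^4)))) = -61952 / 2261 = -27.40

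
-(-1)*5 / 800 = 1 / 160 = 0.01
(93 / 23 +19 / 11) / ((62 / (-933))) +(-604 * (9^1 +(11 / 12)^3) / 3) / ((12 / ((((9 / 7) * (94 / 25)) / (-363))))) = -3312935965837 / 39133432800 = -84.66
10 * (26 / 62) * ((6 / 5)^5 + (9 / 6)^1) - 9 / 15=312426 / 19375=16.13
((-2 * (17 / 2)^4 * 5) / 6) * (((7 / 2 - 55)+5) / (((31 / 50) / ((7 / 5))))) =14616175 / 16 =913510.94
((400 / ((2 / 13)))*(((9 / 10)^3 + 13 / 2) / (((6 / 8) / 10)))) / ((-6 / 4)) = -1503632 / 9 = -167070.22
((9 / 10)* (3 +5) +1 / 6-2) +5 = 311 / 30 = 10.37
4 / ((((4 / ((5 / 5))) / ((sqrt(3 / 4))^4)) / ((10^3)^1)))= 562.50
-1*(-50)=50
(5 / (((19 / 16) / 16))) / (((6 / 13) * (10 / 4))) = 3328 / 57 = 58.39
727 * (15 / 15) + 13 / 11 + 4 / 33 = 728.30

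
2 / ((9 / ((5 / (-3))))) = -10 / 27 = -0.37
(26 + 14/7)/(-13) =-28/13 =-2.15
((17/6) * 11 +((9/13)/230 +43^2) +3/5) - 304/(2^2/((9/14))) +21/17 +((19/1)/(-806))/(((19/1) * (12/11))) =242637715729/132361320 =1833.15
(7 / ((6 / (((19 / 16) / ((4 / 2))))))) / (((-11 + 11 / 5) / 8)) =-665 / 1056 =-0.63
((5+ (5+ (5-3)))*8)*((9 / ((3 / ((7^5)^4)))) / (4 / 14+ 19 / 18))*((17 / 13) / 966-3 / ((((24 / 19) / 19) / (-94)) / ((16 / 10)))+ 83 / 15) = 116374065306778361571556.90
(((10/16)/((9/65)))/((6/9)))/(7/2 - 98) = -325/4536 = -0.07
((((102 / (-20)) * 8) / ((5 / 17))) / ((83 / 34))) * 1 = -117912 / 2075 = -56.83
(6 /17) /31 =6 /527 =0.01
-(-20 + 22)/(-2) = 1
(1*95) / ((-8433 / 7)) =-665 / 8433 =-0.08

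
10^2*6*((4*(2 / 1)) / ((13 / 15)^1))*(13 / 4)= 18000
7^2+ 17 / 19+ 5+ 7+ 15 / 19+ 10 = 1381 / 19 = 72.68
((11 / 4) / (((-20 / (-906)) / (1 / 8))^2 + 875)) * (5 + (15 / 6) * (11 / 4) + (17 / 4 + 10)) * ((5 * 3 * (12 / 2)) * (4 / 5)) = 385998129 / 65296100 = 5.91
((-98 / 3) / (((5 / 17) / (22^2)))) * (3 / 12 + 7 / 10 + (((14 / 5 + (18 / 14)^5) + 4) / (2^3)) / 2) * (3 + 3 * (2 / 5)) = -360019.50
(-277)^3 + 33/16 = -340062895/16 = -21253930.94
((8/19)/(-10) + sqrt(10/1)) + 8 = sqrt(10) + 756/95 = 11.12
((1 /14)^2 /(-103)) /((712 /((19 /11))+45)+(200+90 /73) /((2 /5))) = -1387 /26888922088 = -0.00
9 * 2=18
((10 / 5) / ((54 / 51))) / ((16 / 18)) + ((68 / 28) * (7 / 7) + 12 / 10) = 1611 / 280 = 5.75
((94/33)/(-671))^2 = 8836/490312449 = 0.00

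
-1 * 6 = -6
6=6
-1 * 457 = -457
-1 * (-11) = 11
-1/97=-0.01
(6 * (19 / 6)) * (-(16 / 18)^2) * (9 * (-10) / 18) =6080 / 81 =75.06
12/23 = 0.52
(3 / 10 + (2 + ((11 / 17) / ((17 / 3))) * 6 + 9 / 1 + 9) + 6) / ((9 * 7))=11141 / 26010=0.43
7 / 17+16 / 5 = 307 / 85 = 3.61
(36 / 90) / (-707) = -2 / 3535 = -0.00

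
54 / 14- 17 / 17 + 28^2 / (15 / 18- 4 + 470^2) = 26540548 / 9277667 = 2.86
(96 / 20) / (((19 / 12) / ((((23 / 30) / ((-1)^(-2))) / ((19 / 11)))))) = 12144 / 9025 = 1.35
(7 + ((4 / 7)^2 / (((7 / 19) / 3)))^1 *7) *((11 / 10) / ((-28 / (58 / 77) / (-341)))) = 258.45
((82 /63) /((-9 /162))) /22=-82 /77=-1.06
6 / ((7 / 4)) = 24 / 7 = 3.43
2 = 2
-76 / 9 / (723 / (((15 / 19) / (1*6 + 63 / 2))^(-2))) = -171475 / 6507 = -26.35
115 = 115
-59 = -59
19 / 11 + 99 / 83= 2666 / 913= 2.92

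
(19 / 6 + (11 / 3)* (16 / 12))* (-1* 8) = -580 / 9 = -64.44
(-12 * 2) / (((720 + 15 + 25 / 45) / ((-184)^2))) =-1828224 / 1655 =-1104.67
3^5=243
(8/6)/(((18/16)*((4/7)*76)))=14/513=0.03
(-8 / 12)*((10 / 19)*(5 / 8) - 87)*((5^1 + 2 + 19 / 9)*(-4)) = -1080268 / 513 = -2105.79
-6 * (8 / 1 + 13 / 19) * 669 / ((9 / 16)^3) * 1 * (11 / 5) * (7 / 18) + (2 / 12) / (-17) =-26304325123 / 156978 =-167566.95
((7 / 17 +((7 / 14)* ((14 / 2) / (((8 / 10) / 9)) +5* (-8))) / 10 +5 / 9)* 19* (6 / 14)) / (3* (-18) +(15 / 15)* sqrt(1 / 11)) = -13375791 / 30535400 - 135109* sqrt(11) / 183212400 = -0.44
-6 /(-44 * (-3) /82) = -41 /11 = -3.73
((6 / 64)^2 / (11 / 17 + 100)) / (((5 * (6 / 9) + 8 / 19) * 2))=8721 / 749883392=0.00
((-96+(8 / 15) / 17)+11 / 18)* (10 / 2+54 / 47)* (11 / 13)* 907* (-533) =1014563215193 / 4230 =239849459.86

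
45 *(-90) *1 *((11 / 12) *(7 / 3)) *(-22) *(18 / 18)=190575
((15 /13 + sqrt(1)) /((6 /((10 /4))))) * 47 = 1645 /39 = 42.18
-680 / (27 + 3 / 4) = -2720 / 111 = -24.50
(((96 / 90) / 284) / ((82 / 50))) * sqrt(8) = 40 * sqrt(2) / 8733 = 0.01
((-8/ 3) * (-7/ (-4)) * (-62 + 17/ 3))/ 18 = 1183/ 81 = 14.60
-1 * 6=-6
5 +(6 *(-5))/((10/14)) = -37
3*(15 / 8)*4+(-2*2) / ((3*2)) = 131 / 6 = 21.83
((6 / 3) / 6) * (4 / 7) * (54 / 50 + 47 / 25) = 296 / 525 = 0.56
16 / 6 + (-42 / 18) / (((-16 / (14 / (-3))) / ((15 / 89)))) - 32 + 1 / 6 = -62545 / 2136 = -29.28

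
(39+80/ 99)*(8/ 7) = 4504/ 99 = 45.49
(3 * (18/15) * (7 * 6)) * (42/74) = 15876/185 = 85.82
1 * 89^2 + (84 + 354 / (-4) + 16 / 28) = 110839 / 14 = 7917.07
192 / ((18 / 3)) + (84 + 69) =185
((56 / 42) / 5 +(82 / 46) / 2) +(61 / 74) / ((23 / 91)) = 56414 / 12765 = 4.42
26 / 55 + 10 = 576 / 55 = 10.47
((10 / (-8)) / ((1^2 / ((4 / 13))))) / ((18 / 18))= -5 / 13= -0.38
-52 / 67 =-0.78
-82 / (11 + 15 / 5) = -41 / 7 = -5.86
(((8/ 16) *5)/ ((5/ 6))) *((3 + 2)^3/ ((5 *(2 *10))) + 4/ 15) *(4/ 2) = 91/ 10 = 9.10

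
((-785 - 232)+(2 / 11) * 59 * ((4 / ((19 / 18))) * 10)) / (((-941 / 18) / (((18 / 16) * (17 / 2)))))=111.67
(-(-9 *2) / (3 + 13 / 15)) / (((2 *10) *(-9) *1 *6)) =-1 / 232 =-0.00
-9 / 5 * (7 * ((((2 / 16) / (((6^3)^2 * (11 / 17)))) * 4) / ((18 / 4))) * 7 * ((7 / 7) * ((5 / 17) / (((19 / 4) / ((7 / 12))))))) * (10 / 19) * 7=-12005 / 277906464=-0.00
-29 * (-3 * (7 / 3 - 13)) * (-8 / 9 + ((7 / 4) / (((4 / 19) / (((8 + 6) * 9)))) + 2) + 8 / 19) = -166448980 / 171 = -973385.85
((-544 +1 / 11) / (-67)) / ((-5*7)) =-5983 / 25795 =-0.23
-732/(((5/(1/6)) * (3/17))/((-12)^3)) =238924.80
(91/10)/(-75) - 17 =-12841/750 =-17.12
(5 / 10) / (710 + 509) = 1 / 2438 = 0.00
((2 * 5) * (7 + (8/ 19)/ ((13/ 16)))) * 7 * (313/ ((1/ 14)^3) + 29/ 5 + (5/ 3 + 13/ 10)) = 111645910859/ 247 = 452007736.27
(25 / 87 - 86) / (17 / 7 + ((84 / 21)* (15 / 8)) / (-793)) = -82787614 / 2336559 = -35.43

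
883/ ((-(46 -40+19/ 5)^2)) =-22075/ 2401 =-9.19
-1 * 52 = -52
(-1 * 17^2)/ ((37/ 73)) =-21097/ 37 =-570.19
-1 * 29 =-29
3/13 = 0.23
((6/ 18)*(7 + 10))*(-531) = -3009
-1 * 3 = -3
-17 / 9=-1.89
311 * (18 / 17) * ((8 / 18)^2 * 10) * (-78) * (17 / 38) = -1293760 / 57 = -22697.54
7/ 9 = 0.78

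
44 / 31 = 1.42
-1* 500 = -500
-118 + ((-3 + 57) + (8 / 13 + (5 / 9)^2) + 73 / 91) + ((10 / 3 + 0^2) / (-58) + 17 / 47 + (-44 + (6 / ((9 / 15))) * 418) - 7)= 40860125065 / 10046673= 4067.03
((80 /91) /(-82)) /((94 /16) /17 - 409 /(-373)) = -405824 /54588261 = -0.01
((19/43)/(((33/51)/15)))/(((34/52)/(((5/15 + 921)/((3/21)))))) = 47789560/473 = 101035.01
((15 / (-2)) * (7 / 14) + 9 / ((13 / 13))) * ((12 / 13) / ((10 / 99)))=47.98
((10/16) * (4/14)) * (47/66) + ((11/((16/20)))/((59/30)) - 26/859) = 663890903/93658488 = 7.09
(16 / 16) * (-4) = -4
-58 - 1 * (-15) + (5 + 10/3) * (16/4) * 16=1471/3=490.33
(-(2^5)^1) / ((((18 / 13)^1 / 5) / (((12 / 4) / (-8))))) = 130 / 3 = 43.33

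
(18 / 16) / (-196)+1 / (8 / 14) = 2735 / 1568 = 1.74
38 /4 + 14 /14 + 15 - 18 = 15 /2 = 7.50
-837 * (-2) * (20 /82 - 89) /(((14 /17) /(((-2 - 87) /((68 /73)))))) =19788841971 /1148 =17237667.22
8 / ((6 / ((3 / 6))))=2 / 3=0.67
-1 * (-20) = 20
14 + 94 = 108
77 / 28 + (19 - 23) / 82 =2.70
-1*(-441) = 441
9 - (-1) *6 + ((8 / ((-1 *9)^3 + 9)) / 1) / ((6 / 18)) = 449 / 30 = 14.97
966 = 966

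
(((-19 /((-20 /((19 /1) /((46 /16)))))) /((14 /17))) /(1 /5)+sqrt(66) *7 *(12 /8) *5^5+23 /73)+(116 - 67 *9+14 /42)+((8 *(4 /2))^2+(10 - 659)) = -29661055 /35259+65625 *sqrt(66) /2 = 265728.78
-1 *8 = -8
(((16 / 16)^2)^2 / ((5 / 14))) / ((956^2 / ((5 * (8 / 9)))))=7 / 514089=0.00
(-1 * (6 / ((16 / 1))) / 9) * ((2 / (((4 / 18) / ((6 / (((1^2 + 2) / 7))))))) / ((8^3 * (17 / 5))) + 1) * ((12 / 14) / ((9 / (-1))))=4667 / 1096704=0.00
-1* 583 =-583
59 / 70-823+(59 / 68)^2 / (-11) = -822.23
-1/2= -0.50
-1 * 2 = -2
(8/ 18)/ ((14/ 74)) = 148/ 63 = 2.35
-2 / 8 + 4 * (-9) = -145 / 4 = -36.25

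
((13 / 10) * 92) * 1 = 598 / 5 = 119.60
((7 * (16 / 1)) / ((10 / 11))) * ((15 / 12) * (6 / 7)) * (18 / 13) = 2376 / 13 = 182.77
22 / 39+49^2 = 93661 / 39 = 2401.56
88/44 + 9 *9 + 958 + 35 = 1076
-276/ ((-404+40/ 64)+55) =736/ 929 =0.79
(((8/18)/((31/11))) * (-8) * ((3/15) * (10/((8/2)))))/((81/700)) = -123200/22599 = -5.45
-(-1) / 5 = 1 / 5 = 0.20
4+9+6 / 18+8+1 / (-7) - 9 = 256 / 21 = 12.19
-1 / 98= -0.01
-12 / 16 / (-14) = 3 / 56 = 0.05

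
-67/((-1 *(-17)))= -67/17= -3.94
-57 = -57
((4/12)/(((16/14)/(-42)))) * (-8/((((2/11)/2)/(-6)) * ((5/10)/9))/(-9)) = 12936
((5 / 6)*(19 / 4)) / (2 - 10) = -95 / 192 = -0.49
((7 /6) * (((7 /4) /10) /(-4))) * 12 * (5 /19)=-49 /304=-0.16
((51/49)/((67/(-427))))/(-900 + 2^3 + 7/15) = 46665/6271937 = 0.01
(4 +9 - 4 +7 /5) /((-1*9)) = -52 /45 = -1.16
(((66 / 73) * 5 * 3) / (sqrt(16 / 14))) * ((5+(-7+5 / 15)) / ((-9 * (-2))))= -275 * sqrt(14) / 876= -1.17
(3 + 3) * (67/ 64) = 201/ 32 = 6.28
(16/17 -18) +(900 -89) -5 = 13412/17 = 788.94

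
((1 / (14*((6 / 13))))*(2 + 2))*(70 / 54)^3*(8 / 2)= 318500 / 59049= 5.39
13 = 13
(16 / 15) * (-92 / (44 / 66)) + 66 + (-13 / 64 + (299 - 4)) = 68351 / 320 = 213.60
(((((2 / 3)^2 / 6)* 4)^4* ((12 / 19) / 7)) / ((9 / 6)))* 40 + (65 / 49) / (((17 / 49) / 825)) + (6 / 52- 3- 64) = 96458912325851 / 31241290626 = 3087.55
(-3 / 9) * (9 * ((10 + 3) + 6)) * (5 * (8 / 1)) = -2280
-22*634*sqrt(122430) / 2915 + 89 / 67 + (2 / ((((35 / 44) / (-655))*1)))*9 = -6950761 / 469-1268*sqrt(122430) / 265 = -16494.62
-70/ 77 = -10/ 11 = -0.91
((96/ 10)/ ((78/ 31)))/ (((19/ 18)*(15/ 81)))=120528/ 6175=19.52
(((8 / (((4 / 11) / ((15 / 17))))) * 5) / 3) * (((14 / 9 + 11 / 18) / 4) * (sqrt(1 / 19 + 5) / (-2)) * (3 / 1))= -3575 * sqrt(114) / 646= -59.09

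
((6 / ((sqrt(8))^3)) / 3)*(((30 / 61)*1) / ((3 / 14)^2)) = 245*sqrt(2) / 366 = 0.95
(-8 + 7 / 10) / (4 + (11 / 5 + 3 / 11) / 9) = -7227 / 4232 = -1.71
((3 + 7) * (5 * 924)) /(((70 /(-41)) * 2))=-13530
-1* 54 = -54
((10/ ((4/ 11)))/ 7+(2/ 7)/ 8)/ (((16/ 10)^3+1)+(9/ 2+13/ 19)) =87875/ 227878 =0.39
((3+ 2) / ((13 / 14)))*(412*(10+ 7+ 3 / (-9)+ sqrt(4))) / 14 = 115360 / 39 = 2957.95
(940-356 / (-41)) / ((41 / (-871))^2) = 29508100336 / 68921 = 428143.82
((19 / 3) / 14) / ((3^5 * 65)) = 19 / 663390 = 0.00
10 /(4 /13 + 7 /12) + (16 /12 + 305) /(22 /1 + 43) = 431941 /27105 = 15.94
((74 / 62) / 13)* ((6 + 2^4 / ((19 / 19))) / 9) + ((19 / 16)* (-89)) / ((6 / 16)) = -2042791 / 7254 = -281.61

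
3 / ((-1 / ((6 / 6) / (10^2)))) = -3 / 100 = -0.03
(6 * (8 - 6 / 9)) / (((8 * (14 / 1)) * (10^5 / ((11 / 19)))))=121 / 53200000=0.00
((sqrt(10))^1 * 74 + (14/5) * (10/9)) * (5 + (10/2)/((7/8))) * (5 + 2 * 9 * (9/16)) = 3025/6 + 335775 * sqrt(10)/28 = 38426.09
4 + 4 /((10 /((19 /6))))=79 /15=5.27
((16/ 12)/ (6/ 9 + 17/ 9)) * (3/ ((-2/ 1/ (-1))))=18/ 23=0.78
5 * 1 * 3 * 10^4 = 150000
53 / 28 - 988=-27611 / 28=-986.11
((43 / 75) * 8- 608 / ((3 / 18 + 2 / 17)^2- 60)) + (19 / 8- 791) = -289465848577 / 374039400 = -773.89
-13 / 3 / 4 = -13 / 12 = -1.08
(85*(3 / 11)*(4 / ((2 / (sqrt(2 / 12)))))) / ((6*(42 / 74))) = 3145*sqrt(6) / 1386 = 5.56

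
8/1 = 8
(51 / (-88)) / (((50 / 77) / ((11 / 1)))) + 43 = 13273 / 400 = 33.18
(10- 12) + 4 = 2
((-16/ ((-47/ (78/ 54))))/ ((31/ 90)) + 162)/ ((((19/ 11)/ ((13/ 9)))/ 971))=33062843242/ 249147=132704.16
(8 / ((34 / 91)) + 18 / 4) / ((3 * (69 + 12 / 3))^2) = 881 / 1630674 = 0.00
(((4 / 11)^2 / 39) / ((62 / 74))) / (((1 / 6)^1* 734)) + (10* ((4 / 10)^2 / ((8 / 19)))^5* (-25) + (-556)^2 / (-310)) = -22351990401702079 / 22370026250000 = -999.19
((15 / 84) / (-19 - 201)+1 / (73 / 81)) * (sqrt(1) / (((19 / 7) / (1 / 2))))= 0.20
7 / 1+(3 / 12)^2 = 113 / 16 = 7.06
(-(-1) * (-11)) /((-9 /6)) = 22 /3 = 7.33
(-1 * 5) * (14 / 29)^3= -13720 / 24389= -0.56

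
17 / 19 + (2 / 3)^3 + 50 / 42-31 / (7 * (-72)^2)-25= -2227915 / 98496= -22.62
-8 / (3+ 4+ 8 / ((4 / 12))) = -8 / 31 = -0.26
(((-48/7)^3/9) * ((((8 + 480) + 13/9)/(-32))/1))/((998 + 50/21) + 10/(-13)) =3664960/6685903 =0.55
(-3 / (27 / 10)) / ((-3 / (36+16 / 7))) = 2680 / 189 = 14.18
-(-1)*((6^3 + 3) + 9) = 228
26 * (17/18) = 221/9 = 24.56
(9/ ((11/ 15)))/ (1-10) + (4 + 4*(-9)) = -367/ 11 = -33.36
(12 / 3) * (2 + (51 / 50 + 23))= 2602 / 25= 104.08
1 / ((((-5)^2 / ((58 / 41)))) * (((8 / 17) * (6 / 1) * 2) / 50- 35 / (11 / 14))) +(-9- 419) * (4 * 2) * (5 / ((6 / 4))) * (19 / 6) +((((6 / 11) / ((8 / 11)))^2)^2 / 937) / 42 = -36142.22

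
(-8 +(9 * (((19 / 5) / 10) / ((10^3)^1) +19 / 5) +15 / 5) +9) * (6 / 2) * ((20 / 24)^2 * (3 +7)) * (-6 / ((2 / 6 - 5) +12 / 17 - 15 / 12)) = 97418721 / 106300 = 916.45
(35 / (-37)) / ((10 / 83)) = -581 / 74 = -7.85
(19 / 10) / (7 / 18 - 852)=-171 / 76645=-0.00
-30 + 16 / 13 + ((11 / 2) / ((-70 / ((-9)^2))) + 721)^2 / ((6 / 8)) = 130121933413 / 191100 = 680910.17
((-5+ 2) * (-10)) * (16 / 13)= 480 / 13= 36.92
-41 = -41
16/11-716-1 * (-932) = 2392/11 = 217.45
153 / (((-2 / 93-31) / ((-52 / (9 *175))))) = 0.16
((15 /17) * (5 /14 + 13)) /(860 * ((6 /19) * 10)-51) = 1045 /236278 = 0.00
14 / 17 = 0.82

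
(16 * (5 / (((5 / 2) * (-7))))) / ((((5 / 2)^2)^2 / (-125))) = 14.63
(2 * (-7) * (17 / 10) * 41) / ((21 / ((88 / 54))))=-30668 / 405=-75.72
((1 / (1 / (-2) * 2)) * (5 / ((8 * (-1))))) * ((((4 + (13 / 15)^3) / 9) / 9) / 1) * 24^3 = 1004608 / 2025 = 496.10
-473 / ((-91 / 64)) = 30272 / 91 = 332.66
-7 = -7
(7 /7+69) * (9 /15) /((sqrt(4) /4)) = 84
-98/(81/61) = -5978/81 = -73.80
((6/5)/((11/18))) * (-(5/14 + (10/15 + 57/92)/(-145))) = -175617/256795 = -0.68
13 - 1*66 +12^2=91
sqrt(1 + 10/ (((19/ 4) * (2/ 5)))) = sqrt(2261)/ 19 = 2.50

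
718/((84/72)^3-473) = -155088/101825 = -1.52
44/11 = 4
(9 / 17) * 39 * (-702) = -246402 / 17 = -14494.24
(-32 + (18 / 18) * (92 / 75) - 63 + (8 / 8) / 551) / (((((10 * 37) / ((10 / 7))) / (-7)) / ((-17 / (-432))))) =16469209 / 165134700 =0.10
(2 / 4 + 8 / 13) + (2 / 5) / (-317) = 1.11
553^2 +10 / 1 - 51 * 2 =305717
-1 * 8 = -8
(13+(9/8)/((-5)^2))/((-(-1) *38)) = 0.34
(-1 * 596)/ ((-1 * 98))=298/ 49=6.08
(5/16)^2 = 25/256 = 0.10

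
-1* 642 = -642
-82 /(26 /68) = -2788 /13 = -214.46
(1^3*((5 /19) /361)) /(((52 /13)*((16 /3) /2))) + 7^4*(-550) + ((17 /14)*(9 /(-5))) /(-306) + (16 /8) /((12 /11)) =-1320548.16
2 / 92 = 1 / 46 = 0.02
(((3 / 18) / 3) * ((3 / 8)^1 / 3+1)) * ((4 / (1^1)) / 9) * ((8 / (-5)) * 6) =-4 / 15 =-0.27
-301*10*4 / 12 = -3010 / 3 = -1003.33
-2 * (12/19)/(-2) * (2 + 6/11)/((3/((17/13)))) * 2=3808/2717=1.40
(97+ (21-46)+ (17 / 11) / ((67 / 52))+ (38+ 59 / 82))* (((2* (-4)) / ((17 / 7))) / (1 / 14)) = -2651374712 / 513689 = -5161.44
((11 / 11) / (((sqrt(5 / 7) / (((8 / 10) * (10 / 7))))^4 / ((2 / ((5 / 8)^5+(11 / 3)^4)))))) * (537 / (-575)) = -11676137029632 / 338106630281875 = -0.03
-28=-28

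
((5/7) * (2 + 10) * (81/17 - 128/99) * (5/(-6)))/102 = -146075/600831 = -0.24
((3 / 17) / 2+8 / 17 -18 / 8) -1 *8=-659 / 68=-9.69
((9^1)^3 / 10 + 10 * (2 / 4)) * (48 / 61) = 18696 / 305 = 61.30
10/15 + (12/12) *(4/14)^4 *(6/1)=5090/7203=0.71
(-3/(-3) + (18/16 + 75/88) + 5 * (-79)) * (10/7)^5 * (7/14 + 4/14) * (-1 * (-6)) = -1293675000/117649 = -10996.06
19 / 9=2.11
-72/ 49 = -1.47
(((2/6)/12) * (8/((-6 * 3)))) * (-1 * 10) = 10/81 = 0.12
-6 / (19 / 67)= -402 / 19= -21.16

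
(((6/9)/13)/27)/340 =1/179010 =0.00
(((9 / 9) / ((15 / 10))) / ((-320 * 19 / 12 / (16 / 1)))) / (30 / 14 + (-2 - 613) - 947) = 14 / 1037305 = 0.00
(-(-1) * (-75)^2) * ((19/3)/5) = 7125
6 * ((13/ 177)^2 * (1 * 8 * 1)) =2704/ 10443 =0.26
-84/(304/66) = -693/38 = -18.24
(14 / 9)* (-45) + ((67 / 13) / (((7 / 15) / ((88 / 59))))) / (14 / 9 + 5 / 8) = -62.45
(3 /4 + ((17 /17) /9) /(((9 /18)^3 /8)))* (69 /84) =6509 /1008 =6.46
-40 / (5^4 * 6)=-4 / 375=-0.01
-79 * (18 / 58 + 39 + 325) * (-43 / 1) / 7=35889305 / 203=176794.61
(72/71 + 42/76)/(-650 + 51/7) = -29589/12138302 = -0.00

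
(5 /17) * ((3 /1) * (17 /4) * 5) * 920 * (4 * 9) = 621000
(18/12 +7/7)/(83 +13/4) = 2/69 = 0.03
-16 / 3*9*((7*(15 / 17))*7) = -35280 / 17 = -2075.29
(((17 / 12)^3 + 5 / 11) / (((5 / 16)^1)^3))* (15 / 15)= 4011712 / 37125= 108.06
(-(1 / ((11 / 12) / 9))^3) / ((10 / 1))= -629856 / 6655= -94.64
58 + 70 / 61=3608 / 61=59.15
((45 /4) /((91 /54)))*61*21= 222345 /26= 8551.73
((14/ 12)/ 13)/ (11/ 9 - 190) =-21/ 44174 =-0.00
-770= -770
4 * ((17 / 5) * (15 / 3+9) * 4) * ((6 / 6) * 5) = 3808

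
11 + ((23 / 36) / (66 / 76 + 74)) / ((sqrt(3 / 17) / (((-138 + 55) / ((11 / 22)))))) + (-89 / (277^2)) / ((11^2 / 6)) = 102125765 / 9284209-36271 *sqrt(51) / 76815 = 7.63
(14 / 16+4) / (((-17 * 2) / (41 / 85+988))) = -3276819 / 23120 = -141.73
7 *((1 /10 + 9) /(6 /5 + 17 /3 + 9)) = 273 /68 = 4.01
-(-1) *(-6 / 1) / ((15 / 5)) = -2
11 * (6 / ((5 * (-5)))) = -66 / 25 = -2.64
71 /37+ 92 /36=1490 /333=4.47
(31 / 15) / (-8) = -31 / 120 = -0.26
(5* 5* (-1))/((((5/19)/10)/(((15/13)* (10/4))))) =-35625/13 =-2740.38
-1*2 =-2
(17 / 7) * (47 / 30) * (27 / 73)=7191 / 5110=1.41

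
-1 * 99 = -99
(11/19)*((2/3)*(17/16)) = 187/456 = 0.41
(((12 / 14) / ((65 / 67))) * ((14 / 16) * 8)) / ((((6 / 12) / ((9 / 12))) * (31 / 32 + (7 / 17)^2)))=1858848 / 228085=8.15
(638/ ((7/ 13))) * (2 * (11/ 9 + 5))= 132704/ 9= 14744.89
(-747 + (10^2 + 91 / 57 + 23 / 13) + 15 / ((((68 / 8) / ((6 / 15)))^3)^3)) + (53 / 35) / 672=-11547314211058117126704003 / 17940863365539887500000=-643.63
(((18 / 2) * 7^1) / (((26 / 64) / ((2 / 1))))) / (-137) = -4032 / 1781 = -2.26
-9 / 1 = -9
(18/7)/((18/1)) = 1/7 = 0.14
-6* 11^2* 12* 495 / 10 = -431244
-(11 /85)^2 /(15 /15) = -121 /7225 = -0.02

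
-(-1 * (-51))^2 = -2601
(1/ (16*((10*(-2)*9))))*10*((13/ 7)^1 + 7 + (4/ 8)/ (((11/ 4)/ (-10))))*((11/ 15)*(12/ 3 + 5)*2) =-271/ 840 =-0.32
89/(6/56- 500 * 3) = -2492/41997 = -0.06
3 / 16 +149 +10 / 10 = 2403 / 16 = 150.19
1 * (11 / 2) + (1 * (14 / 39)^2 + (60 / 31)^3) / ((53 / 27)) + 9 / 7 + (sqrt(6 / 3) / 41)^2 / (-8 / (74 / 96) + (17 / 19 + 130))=180980081597379989 / 17162598253496514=10.55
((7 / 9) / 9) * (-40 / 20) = -14 / 81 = -0.17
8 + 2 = 10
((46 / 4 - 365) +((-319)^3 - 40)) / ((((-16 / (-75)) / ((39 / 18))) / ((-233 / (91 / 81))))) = 30632910206625 / 448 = 68377031711.22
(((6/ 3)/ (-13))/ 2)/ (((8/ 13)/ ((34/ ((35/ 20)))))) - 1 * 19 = -150/ 7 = -21.43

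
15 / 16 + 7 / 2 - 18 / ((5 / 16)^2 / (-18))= 1328879 / 400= 3322.20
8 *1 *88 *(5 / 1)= 3520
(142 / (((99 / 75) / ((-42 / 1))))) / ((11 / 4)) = -198800 / 121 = -1642.98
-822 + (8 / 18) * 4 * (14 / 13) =-95950 / 117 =-820.09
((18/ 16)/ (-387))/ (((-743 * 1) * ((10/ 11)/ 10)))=11/ 255592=0.00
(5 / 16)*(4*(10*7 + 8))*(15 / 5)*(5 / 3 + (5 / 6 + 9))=13455 / 4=3363.75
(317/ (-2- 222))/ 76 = -317/ 17024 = -0.02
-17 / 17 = -1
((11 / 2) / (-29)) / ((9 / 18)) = -11 / 29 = -0.38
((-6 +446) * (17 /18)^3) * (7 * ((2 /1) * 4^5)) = 3873802240 /729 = 5313857.67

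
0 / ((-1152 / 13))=0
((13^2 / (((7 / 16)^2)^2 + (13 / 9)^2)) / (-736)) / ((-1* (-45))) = -3115008 / 1296057475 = -0.00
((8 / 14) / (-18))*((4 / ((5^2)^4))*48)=-0.00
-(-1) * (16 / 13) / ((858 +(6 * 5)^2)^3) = 2 / 8828968707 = 0.00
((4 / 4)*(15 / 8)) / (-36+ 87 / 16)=-0.06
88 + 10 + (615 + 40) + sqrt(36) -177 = 582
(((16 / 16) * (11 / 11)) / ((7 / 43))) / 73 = 0.08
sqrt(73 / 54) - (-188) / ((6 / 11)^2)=sqrt(438) / 18 + 5687 / 9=633.05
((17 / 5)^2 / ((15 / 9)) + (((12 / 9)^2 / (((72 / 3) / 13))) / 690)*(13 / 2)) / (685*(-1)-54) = -3234667 / 344189250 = -0.01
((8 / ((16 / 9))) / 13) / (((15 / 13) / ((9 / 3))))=9 / 10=0.90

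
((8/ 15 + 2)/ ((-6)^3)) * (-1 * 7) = 133/ 1620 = 0.08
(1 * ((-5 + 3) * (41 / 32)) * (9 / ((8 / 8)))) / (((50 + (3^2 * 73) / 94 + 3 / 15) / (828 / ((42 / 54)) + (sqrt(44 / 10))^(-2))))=-14219438985 / 33114928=-429.40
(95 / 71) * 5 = 475 / 71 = 6.69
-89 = -89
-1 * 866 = -866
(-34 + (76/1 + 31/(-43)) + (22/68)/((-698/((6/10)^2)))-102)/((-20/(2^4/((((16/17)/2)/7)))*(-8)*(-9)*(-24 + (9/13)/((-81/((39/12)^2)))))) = -10843773899/26029641500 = -0.42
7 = 7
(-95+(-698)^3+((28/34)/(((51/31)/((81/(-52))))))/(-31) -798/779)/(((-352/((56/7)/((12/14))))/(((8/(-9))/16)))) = -733363815603139/1463967648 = -500942.64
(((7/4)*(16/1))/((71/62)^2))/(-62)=-1736/5041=-0.34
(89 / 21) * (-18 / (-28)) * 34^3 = 5247084 / 49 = 107083.35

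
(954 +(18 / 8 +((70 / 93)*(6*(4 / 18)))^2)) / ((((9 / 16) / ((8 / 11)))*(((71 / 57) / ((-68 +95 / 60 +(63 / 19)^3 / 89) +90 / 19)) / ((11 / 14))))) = -47833.70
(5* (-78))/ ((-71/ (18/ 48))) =585/ 284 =2.06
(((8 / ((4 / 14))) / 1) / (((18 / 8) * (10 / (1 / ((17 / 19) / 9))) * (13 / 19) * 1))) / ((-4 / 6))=-30324 / 1105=-27.44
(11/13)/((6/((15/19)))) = 55/494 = 0.11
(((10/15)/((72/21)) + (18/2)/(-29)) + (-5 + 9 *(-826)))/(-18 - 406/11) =85430807/630576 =135.48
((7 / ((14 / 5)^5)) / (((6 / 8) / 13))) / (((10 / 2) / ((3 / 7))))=8125 / 134456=0.06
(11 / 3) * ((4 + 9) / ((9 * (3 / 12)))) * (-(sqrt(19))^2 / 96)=-2717 / 648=-4.19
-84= -84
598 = 598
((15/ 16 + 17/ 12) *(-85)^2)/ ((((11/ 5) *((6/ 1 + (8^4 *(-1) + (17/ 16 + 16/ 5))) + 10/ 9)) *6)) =-20410625/ 64700482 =-0.32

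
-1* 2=-2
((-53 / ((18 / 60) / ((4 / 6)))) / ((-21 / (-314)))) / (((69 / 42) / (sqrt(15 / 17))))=-665680 * sqrt(255) / 10557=-1006.92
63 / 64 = 0.98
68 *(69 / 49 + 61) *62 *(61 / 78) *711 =93193638648 / 637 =146300845.60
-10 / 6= -5 / 3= -1.67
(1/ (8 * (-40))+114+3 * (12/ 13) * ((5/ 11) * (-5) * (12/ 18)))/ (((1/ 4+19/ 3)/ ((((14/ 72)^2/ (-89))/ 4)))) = -246200353/ 138991057920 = -0.00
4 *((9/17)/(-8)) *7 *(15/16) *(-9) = 8505/544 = 15.63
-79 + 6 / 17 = -1337 / 17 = -78.65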